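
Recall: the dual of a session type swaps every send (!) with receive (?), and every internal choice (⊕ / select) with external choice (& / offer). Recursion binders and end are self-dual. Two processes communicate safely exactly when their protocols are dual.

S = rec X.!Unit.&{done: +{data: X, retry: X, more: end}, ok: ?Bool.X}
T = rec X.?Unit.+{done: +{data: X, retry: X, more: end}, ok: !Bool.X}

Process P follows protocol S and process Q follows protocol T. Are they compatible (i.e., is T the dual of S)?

rec X vs rec X  ok (μ self-dual)
  !Unit vs ?Unit  ok
    &{done,ok} vs +{done,ok}  ok same labels
      • done:
        +{data,retry,more} vs +{data,retry,more}  ✗ choice polarity not flipped — not dual

NO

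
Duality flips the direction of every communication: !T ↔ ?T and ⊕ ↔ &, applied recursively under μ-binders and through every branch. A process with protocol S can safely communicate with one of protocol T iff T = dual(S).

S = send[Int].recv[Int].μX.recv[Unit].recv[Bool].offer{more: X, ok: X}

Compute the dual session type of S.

recv[Int].send[Int].μX.send[Unit].send[Bool].select{more: X, ok: X}

send[Int] = recv[Int]
  recv[Int] = send[Int]
    μX = μX  (binder kept)
      recv[Unit] = send[Unit]
        recv[Bool] = send[Bool]
          offer{more,ok} = select{more,ok}  (external→internal)
            • more:
              X self-dual
            • ok:
              X self-dual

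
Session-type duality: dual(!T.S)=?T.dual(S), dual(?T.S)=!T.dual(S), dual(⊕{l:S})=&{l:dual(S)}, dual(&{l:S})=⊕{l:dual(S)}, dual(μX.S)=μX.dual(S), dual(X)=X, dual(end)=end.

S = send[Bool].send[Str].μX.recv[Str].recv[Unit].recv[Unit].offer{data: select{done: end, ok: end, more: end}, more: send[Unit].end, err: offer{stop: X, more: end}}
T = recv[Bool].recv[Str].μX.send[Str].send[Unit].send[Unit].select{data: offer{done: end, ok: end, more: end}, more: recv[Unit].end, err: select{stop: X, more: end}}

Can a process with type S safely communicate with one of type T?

send[Bool] vs recv[Bool]  ✓
  send[Str] vs recv[Str]  ✓
    μX vs μX  ✓ (binder kept)
      recv[Str] vs send[Str]  ✓
        recv[Unit] vs send[Unit]  ✓
          recv[Unit] vs send[Unit]  ✓
            offer{data,more,err} vs select{data,more,err}  ✓ labels match
              • data:
                select{done,ok,more} vs offer{done,ok,more}  ✓ labels match
                  • done:
                    end vs end  ✓
                  • ok:
                    end vs end  ✓
                  • more:
                    end vs end  ✓
              • more:
                send[Unit] vs recv[Unit]  ✓
                  end vs end  ✓
              • err:
                offer{stop,more} vs select{stop,more}  ✓ labels match
                  • stop:
                    X vs X  ✓
                  • more:
                    end vs end  ✓

YES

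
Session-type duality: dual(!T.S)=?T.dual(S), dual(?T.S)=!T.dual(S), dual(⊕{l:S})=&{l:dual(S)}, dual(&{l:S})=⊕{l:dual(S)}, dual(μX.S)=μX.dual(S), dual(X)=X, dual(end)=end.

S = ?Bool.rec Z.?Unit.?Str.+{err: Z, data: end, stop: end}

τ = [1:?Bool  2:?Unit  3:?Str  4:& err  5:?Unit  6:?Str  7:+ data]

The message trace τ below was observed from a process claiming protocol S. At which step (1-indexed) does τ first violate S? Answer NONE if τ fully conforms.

[1] ?Bool  ok  now at rec Z.…
[2] ?Unit  ok  now at ?Str.+{err: rec Z.…, data: end, stop: end}
[3] ?Str  ok  now at +{err: rec Z.…, data: end, stop: end}
[4] got & err, protocol expects + err or + data or + stop  ✗

4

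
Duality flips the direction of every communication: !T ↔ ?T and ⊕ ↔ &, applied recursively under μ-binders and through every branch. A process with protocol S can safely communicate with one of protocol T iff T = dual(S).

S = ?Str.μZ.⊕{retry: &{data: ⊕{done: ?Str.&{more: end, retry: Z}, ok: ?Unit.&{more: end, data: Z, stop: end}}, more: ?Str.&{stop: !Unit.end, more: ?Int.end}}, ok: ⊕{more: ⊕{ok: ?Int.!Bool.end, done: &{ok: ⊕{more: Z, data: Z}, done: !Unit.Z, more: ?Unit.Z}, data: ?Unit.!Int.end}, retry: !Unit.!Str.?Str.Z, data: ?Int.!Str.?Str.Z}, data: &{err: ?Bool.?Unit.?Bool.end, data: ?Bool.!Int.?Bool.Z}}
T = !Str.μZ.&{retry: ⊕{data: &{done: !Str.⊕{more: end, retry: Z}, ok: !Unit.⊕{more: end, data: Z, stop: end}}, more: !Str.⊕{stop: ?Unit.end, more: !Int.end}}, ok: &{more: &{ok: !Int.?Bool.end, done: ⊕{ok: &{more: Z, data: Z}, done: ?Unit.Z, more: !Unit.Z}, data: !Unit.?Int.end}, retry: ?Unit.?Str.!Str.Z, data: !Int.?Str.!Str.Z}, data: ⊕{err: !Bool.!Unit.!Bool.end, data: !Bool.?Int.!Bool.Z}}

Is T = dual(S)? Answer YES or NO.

YES

?Str | !Str  ok
  μZ | μZ  ok (μ self-dual)
    ⊕{retry,ok,data} | &{retry,ok,data}  ok same labels
      case retry:
        &{data,more} | ⊕{data,more}  ok same labels
          case data:
            ⊕{done,ok} | &{done,ok}  ok same labels
              case done:
                ?Str | !Str  ok
                  &{more,retry} | ⊕{more,retry}  ok same labels
                    case more:
                      end | end  ok
                    case retry:
                      Z | Z  ok
              case ok:
                ?Unit | !Unit  ok
                  &{more,data,stop} | ⊕{more,data,stop}  ok same labels
                    case more:
                      end | end  ok
                    case data:
                      Z | Z  ok
                    case stop:
                      end | end  ok
          case more:
            ?Str | !Str  ok
              &{stop,more} | ⊕{stop,more}  ok same labels
                case stop:
                  !Unit | ?Unit  ok
                    end | end  ok
                case more:
                  ?Int | !Int  ok
                    end | end  ok
      case ok:
        ⊕{more,retry,data} | &{more,retry,data}  ok same labels
          case more:
            ⊕{ok,done,data} | &{ok,done,data}  ok same labels
              case ok:
                ?Int | !Int  ok
                  !Bool | ?Bool  ok
                    end | end  ok
              case done:
                &{ok,done,more} | ⊕{ok,done,more}  ok same labels
                  case ok:
                    ⊕{more,data} | &{more,data}  ok same labels
                      case more:
                        Z | Z  ok
                      case data:
                        Z | Z  ok
                  case done:
                    !Unit | ?Unit  ok
                      Z | Z  ok
                  case more:
                    ?Unit | !Unit  ok
                      Z | Z  ok
              case data:
                ?Unit | !Unit  ok
                  !Int | ?Int  ok
                    end | end  ok
          case retry:
            !Unit | ?Unit  ok
              !Str | ?Str  ok
                ?Str | !Str  ok
                  Z | Z  ok
          case data:
            ?Int | !Int  ok
              !Str | ?Str  ok
                ?Str | !Str  ok
                  Z | Z  ok
      case data:
        &{err,data} | ⊕{err,data}  ok same labels
          case err:
            ?Bool | !Bool  ok
              ?Unit | !Unit  ok
                ?Bool | !Bool  ok
                  end | end  ok
          case data:
            ?Bool | !Bool  ok
              !Int | ?Int  ok
                ?Bool | !Bool  ok
                  Z | Z  ok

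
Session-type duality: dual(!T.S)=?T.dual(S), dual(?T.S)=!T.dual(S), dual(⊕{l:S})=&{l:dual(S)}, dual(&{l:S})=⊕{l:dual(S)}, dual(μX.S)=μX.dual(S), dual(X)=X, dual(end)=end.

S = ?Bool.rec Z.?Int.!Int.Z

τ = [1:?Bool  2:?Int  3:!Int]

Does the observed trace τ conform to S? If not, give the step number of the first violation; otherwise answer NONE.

NONE

[1] ?Bool  ✓  state: rec Z.…
[2] ?Int  ✓  state: !Int.rec Z.…
[3] !Int  ✓  state: rec Z.…
all 3 steps conform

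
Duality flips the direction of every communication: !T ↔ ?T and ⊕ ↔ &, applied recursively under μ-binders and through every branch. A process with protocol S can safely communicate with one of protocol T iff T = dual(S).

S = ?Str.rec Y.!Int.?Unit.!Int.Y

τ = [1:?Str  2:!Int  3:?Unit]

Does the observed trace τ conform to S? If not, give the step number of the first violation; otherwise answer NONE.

NONE

step 1: ?Str  ✓  state: rec Y.…
step 2: !Int  ✓  state: ?Unit.!Int.rec Y.…
step 3: ?Unit  ✓  state: !Int.rec Y.…
trace exhausted — no violation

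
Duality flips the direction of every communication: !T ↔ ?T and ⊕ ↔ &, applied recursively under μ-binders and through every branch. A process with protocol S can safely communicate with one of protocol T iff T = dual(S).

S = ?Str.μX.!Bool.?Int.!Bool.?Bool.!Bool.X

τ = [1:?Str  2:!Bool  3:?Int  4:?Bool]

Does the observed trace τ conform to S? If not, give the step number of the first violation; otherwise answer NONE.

@1 ?Str  ok  now at μX.…
@2 !Bool  ok  now at ?Int.!Bool.?Bool.!Bool.μX.…
@3 ?Int  ok  now at !Bool.?Bool.!Bool.μX.…
@4 got ?Bool, protocol expects !Bool  ✗

4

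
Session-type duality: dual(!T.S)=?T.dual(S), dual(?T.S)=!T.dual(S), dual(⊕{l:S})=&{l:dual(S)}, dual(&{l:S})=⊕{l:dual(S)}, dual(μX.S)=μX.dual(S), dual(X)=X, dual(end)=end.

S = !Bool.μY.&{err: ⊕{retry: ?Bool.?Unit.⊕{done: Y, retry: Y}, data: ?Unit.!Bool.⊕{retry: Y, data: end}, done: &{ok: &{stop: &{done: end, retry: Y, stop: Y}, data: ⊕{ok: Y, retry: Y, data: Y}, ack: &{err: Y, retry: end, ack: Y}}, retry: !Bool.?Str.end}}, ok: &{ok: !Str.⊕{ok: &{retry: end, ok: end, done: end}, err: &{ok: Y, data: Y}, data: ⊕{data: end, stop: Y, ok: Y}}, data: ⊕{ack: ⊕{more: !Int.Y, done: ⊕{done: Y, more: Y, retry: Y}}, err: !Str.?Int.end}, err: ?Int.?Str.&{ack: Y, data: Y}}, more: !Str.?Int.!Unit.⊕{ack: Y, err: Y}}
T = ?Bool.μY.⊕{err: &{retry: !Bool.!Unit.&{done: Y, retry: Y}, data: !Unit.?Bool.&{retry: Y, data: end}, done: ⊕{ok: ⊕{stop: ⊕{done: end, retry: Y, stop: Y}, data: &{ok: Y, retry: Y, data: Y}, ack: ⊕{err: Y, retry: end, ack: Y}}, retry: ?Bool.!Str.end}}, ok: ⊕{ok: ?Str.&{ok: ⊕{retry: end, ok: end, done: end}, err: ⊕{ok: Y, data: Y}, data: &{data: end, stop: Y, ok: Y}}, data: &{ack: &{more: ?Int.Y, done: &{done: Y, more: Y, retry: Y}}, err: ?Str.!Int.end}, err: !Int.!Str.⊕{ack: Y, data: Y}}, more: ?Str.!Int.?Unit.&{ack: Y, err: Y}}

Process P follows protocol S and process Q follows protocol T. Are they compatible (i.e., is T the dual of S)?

!Bool vs ?Bool  match
  μY vs μY  match (binder kept)
    &{err,ok,more} vs ⊕{err,ok,more}  match labels match
      case err:
        ⊕{retry,data,done} vs &{retry,data,done}  match labels match
          case retry:
            ?Bool vs !Bool  match
              ?Unit vs !Unit  match
                ⊕{done,retry} vs &{done,retry}  match labels match
                  case done:
                    Y vs Y  match
                  case retry:
                    Y vs Y  match
          case data:
            ?Unit vs !Unit  match
              !Bool vs ?Bool  match
                ⊕{retry,data} vs &{retry,data}  match labels match
                  case retry:
                    Y vs Y  match
                  case data:
                    end vs end  match
          case done:
            &{ok,retry} vs ⊕{ok,retry}  match labels match
              case ok:
                &{stop,data,ack} vs ⊕{stop,data,ack}  match labels match
                  case stop:
                    &{done,retry,stop} vs ⊕{done,retry,stop}  match labels match
                      case done:
                        end vs end  match
                      case retry:
                        Y vs Y  match
                      case stop:
                        Y vs Y  match
                  case data:
                    ⊕{ok,retry,data} vs &{ok,retry,data}  match labels match
                      case ok:
                        Y vs Y  match
                      case retry:
                        Y vs Y  match
                      case data:
                        Y vs Y  match
                  case ack:
                    &{err,retry,ack} vs ⊕{err,retry,ack}  match labels match
                      case err:
                        Y vs Y  match
                      case retry:
                        end vs end  match
                      case ack:
                        Y vs Y  match
              case retry:
                !Bool vs ?Bool  match
                  ?Str vs !Str  match
                    end vs end  match
      case ok:
        &{ok,data,err} vs ⊕{ok,data,err}  match labels match
          case ok:
            !Str vs ?Str  match
              ⊕{ok,err,data} vs &{ok,err,data}  match labels match
                case ok:
                  &{retry,ok,done} vs ⊕{retry,ok,done}  match labels match
                    case retry:
                      end vs end  match
                    case ok:
                      end vs end  match
                    case done:
                      end vs end  match
                case err:
                  &{ok,data} vs ⊕{ok,data}  match labels match
                    case ok:
                      Y vs Y  match
                    case data:
                      Y vs Y  match
                case data:
                  ⊕{data,stop,ok} vs &{data,stop,ok}  match labels match
                    case data:
                      end vs end  match
                    case stop:
                      Y vs Y  match
                    case ok:
                      Y vs Y  match
          case data:
            ⊕{ack,err} vs &{ack,err}  match labels match
              case ack:
                ⊕{more,done} vs &{more,done}  match labels match
                  case more:
                    !Int vs ?Int  match
                      Y vs Y  match
                  case done:
                    ⊕{done,more,retry} vs &{done,more,retry}  match labels match
                      case done:
                        Y vs Y  match
                      case more:
                        Y vs Y  match
                      case retry:
                        Y vs Y  match
              case err:
                !Str vs ?Str  match
                  ?Int vs !Int  match
                    end vs end  match
          case err:
            ?Int vs !Int  match
              ?Str vs !Str  match
                &{ack,data} vs ⊕{ack,data}  match labels match
                  case ack:
                    Y vs Y  match
                  case data:
                    Y vs Y  match
      case more:
        !Str vs ?Str  match
          ?Int vs !Int  match
            !Unit vs ?Unit  match
              ⊕{ack,err} vs &{ack,err}  match labels match
                case ack:
                  Y vs Y  match
                case err:
                  Y vs Y  match

YES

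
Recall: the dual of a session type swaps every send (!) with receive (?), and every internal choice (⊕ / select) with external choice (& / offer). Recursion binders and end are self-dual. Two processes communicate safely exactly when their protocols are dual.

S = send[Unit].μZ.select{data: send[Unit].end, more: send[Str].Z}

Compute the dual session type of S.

recv[Unit].μZ.offer{data: recv[Unit].end, more: recv[Str].Z}

send[Unit] ↦ recv[Unit]
  μZ ↦ μZ  (μ self-dual)
    select{data,more} ↦ offer{data,more}  (select→offer)
      [data]
        send[Unit] ↦ recv[Unit]
          end self-dual
      [more]
        send[Str] ↦ recv[Str]
          Z self-dual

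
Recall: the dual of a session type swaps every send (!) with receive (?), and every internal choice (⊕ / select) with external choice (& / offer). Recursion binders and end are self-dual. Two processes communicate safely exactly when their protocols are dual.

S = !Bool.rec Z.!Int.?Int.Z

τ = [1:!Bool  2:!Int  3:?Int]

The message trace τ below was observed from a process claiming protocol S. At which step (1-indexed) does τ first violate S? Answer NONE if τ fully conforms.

[1] !Bool  ✓  cont: rec Z.…
[2] !Int  ✓  cont: ?Int.rec Z.…
[3] ?Int  ✓  cont: rec Z.…
trace exhausted — no violation

NONE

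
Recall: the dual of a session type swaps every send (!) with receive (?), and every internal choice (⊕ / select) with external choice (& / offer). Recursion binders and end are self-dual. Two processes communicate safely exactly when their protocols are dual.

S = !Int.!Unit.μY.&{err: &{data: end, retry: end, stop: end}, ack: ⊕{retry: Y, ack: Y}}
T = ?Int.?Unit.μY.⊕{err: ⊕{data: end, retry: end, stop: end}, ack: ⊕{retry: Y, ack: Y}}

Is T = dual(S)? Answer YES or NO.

!Int vs ?Int  match
  !Unit vs ?Unit  match
    μY vs μY  match (μ self-dual)
      &{err,ack} vs ⊕{err,ack}  match labels match
        [err]
          &{data,retry,stop} vs ⊕{data,retry,stop}  match labels match
            [data]
              end vs end  match
            [retry]
              end vs end  match
            [stop]
              end vs end  match
        [ack]
          ⊕{retry,ack} vs ⊕{retry,ack}  ✗ choice polarity not flipped — not dual

NO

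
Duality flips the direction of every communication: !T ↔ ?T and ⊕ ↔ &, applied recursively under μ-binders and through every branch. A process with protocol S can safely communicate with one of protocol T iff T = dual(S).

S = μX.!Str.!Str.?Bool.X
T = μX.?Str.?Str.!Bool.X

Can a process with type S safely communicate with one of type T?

μX vs μX  ✓ (rec unchanged)
  !Str vs ?Str  ✓
    !Str vs ?Str  ✓
      ?Bool vs !Bool  ✓
        X vs X  ✓

YES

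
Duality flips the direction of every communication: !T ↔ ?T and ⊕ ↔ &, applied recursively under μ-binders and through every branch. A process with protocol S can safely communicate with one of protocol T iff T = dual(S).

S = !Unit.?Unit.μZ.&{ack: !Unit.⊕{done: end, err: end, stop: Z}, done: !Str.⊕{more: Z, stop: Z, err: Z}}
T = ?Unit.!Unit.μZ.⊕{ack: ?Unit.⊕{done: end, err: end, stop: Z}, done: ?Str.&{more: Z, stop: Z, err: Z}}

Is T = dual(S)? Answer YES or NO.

NO

!Unit | ?Unit  ok
  ?Unit | !Unit  ok
    μZ | μZ  ok (rec unchanged)
      &{ack,done} | ⊕{ack,done}  ok same labels
        case ack:
          !Unit | ?Unit  ok
            ⊕{done,err,stop} | ⊕{done,err,stop}  ✗ choice polarity not flipped — not dual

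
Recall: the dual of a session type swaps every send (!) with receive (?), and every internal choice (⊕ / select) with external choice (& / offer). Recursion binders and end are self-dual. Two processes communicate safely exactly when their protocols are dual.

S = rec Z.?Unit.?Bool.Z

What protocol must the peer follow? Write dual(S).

rec Z.!Unit.!Bool.Z

rec Z = rec Z  (rec unchanged)
  ?Unit = !Unit
    ?Bool = !Bool
      Z ↦ Z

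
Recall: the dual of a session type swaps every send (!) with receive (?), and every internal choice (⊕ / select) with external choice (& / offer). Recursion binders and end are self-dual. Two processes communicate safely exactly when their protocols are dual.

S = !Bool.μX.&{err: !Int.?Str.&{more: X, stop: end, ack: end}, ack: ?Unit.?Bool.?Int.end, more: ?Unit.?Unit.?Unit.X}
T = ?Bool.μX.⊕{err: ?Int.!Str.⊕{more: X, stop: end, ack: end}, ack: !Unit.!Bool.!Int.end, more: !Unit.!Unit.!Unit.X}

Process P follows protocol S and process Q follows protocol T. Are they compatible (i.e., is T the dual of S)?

!Bool ‖ ?Bool  ok
  μX ‖ μX  ok (binder kept)
    &{err,ack,more} ‖ ⊕{err,ack,more}  ok labels match
      • err:
        !Int ‖ ?Int  ok
          ?Str ‖ !Str  ok
            &{more,stop,ack} ‖ ⊕{more,stop,ack}  ok labels match
              • more:
                X ‖ X  ok
              • stop:
                end ‖ end  ok
              • ack:
                end ‖ end  ok
      • ack:
        ?Unit ‖ !Unit  ok
          ?Bool ‖ !Bool  ok
            ?Int ‖ !Int  ok
              end ‖ end  ok
      • more:
        ?Unit ‖ !Unit  ok
          ?Unit ‖ !Unit  ok
            ?Unit ‖ !Unit  ok
              X ‖ X  ok

YES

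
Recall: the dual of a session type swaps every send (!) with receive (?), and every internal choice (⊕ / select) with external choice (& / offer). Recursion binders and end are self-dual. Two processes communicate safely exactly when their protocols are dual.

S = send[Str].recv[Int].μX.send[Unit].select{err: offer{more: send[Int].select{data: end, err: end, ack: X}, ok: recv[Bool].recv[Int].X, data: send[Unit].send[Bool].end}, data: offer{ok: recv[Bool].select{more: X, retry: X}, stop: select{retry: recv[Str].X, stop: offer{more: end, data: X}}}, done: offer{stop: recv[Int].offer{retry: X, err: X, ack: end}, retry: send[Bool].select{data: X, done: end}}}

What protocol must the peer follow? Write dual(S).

send[Str] = recv[Str]
  recv[Int] = send[Int]
    μX = μX  (binder kept)
      send[Unit] = recv[Unit]
        select{err,data,done} = offer{err,data,done}  (⊕→&)
          • err:
            offer{more,ok,data} = select{more,ok,data}  (&→⊕)
              • more:
                send[Int] = recv[Int]
                  select{data,err,ack} = offer{data,err,ack}  (⊕→&)
                    • data:
                      end self-dual
                    • err:
                      end self-dual
                    • ack:
                      X self-dual
              • ok:
                recv[Bool] = send[Bool]
                  recv[Int] = send[Int]
                    X self-dual
              • data:
                send[Unit] = recv[Unit]
                  send[Bool] = recv[Bool]
                    end self-dual
          • data:
            offer{ok,stop} = select{ok,stop}  (&→⊕)
              • ok:
                recv[Bool] = send[Bool]
                  select{more,retry} = offer{more,retry}  (⊕→&)
                    • more:
                      X self-dual
                    • retry:
                      X self-dual
              • stop:
                select{retry,stop} = offer{retry,stop}  (⊕→&)
                  • retry:
                    recv[Str] = send[Str]
                      X self-dual
                  • stop:
                    offer{more,data} = select{more,data}  (&→⊕)
                      • more:
                        end self-dual
                      • data:
                        X self-dual
          • done:
            offer{stop,retry} = select{stop,retry}  (&→⊕)
              • stop:
                recv[Int] = send[Int]
                  offer{retry,err,ack} = select{retry,err,ack}  (&→⊕)
                    • retry:
                      X self-dual
                    • err:
                      X self-dual
                    • ack:
                      end self-dual
              • retry:
                send[Bool] = recv[Bool]
                  select{data,done} = offer{data,done}  (⊕→&)
                    • data:
                      X self-dual
                    • done:
                      end self-dual

recv[Str].send[Int].μX.recv[Unit].offer{err: select{more: recv[Int].offer{data: end, err: end, ack: X}, ok: send[Bool].send[Int].X, data: recv[Unit].recv[Bool].end}, data: select{ok: send[Bool].offer{more: X, retry: X}, stop: offer{retry: send[Str].X, stop: select{more: end, data: X}}}, done: select{stop: send[Int].select{retry: X, err: X, ack: end}, retry: recv[Bool].offer{data: X, done: end}}}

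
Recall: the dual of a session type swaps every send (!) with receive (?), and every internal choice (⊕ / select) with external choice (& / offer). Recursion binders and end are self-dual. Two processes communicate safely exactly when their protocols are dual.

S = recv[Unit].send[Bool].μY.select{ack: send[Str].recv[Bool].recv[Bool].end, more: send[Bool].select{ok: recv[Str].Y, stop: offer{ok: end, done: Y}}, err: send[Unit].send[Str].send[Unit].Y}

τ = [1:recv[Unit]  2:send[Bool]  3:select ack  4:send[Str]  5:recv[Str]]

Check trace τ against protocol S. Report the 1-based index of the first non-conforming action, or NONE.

5

step 1: recv[Unit]  ✓  now at send[Bool].μY.…
step 2: send[Bool]  ✓  now at μY.…
step 3: select ack  ✓  now at send[Str].recv[Bool].recv[Bool].end
step 4: send[Str]  ✓  now at recv[Bool].recv[Bool].end
step 5: got recv[Str], protocol expects recv[Bool]  ✗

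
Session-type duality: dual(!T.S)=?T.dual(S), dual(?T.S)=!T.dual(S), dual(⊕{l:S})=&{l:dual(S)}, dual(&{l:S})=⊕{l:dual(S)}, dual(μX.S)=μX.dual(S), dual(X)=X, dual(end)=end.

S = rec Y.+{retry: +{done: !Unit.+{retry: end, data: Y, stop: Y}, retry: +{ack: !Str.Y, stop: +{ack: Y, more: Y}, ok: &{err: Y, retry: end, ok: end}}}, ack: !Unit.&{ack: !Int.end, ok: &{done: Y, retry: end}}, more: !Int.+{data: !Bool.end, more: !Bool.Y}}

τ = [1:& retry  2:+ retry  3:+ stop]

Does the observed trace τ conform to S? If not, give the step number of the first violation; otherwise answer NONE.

@1 got & retry, protocol expects + retry or + ack or + more  ✗

1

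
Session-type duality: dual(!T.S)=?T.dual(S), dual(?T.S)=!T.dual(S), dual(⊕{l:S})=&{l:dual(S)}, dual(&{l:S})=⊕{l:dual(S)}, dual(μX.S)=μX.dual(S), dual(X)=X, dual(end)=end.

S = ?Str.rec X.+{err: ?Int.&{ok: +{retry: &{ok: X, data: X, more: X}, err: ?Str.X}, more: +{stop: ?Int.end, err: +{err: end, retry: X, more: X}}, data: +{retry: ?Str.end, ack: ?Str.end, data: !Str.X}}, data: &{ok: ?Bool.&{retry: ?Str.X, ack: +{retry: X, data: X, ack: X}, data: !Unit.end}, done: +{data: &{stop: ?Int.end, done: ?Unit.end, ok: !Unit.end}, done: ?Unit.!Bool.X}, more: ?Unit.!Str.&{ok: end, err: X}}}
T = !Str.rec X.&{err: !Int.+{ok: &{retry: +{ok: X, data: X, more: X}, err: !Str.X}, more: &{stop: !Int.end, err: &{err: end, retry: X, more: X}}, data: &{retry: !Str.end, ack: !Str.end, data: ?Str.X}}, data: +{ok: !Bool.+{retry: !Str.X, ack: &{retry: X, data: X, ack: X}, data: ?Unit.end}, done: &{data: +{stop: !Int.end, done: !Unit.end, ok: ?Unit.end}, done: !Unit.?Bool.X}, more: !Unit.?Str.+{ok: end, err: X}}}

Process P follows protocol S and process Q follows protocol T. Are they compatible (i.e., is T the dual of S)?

YES

?Str ‖ !Str  ok
  rec X ‖ rec X  ok (rec unchanged)
    +{err,data} ‖ &{err,data}  ok label sets agree
      • err:
        ?Int ‖ !Int  ok
          &{ok,more,data} ‖ +{ok,more,data}  ok label sets agree
            • ok:
              +{retry,err} ‖ &{retry,err}  ok label sets agree
                • retry:
                  &{ok,data,more} ‖ +{ok,data,more}  ok label sets agree
                    • ok:
                      X ‖ X  ok
                    • data:
                      X ‖ X  ok
                    • more:
                      X ‖ X  ok
                • err:
                  ?Str ‖ !Str  ok
                    X ‖ X  ok
            • more:
              +{stop,err} ‖ &{stop,err}  ok label sets agree
                • stop:
                  ?Int ‖ !Int  ok
                    end ‖ end  ok
                • err:
                  +{err,retry,more} ‖ &{err,retry,more}  ok label sets agree
                    • err:
                      end ‖ end  ok
                    • retry:
                      X ‖ X  ok
                    • more:
                      X ‖ X  ok
            • data:
              +{retry,ack,data} ‖ &{retry,ack,data}  ok label sets agree
                • retry:
                  ?Str ‖ !Str  ok
                    end ‖ end  ok
                • ack:
                  ?Str ‖ !Str  ok
                    end ‖ end  ok
                • data:
                  !Str ‖ ?Str  ok
                    X ‖ X  ok
      • data:
        &{ok,done,more} ‖ +{ok,done,more}  ok label sets agree
          • ok:
            ?Bool ‖ !Bool  ok
              &{retry,ack,data} ‖ +{retry,ack,data}  ok label sets agree
                • retry:
                  ?Str ‖ !Str  ok
                    X ‖ X  ok
                • ack:
                  +{retry,data,ack} ‖ &{retry,data,ack}  ok label sets agree
                    • retry:
                      X ‖ X  ok
                    • data:
                      X ‖ X  ok
                    • ack:
                      X ‖ X  ok
                • data:
                  !Unit ‖ ?Unit  ok
                    end ‖ end  ok
          • done:
            +{data,done} ‖ &{data,done}  ok label sets agree
              • data:
                &{stop,done,ok} ‖ +{stop,done,ok}  ok label sets agree
                  • stop:
                    ?Int ‖ !Int  ok
                      end ‖ end  ok
                  • done:
                    ?Unit ‖ !Unit  ok
                      end ‖ end  ok
                  • ok:
                    !Unit ‖ ?Unit  ok
                      end ‖ end  ok
              • done:
                ?Unit ‖ !Unit  ok
                  !Bool ‖ ?Bool  ok
                    X ‖ X  ok
          • more:
            ?Unit ‖ !Unit  ok
              !Str ‖ ?Str  ok
                &{ok,err} ‖ +{ok,err}  ok label sets agree
                  • ok:
                    end ‖ end  ok
                  • err:
                    X ‖ X  ok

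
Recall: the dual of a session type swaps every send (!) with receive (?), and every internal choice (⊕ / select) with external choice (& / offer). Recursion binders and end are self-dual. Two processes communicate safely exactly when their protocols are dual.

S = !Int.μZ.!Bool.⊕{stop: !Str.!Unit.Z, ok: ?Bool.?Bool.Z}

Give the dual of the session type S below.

?Int.μZ.?Bool.&{stop: ?Str.?Unit.Z, ok: !Bool.!Bool.Z}

!Int ↦ ?Int
  μZ ↦ μZ  (binder kept)
    !Bool ↦ ?Bool
      ⊕{stop,ok} ↦ &{stop,ok}  (⊕→&)
        case stop:
          !Str ↦ ?Str
            !Unit ↦ ?Unit
              Z self-dual
        case ok:
          ?Bool ↦ !Bool
            ?Bool ↦ !Bool
              Z self-dual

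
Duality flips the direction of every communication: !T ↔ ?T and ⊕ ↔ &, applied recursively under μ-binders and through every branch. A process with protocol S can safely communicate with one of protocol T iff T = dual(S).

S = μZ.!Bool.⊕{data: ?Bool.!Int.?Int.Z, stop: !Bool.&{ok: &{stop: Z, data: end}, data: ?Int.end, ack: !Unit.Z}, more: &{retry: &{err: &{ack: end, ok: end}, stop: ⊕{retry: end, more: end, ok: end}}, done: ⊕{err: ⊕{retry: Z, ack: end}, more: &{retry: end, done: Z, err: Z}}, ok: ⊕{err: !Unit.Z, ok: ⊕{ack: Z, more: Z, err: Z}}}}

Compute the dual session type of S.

μZ → μZ  (binder kept)
  !Bool → ?Bool
    ⊕{data,stop,more} → &{data,stop,more}  (⊕→&)
      [data]
        ?Bool → !Bool
          !Int → ?Int
            ?Int → !Int
              dual(Z) = Z
      [stop]
        !Bool → ?Bool
          &{ok,data,ack} → ⊕{ok,data,ack}  (external→internal)
            [ok]
              &{stop,data} → ⊕{stop,data}  (external→internal)
                [stop]
                  dual(Z) = Z
                [data]
                  dual(end) = end
            [data]
              ?Int → !Int
                dual(end) = end
            [ack]
              !Unit → ?Unit
                dual(Z) = Z
      [more]
        &{retry,done,ok} → ⊕{retry,done,ok}  (external→internal)
          [retry]
            &{err,stop} → ⊕{err,stop}  (external→internal)
              [err]
                &{ack,ok} → ⊕{ack,ok}  (external→internal)
                  [ack]
                    dual(end) = end
                  [ok]
                    dual(end) = end
              [stop]
                ⊕{retry,more,ok} → &{retry,more,ok}  (⊕→&)
                  [retry]
                    dual(end) = end
                  [more]
                    dual(end) = end
                  [ok]
                    dual(end) = end
          [done]
            ⊕{err,more} → &{err,more}  (⊕→&)
              [err]
                ⊕{retry,ack} → &{retry,ack}  (⊕→&)
                  [retry]
                    dual(Z) = Z
                  [ack]
                    dual(end) = end
              [more]
                &{retry,done,err} → ⊕{retry,done,err}  (external→internal)
                  [retry]
                    dual(end) = end
                  [done]
                    dual(Z) = Z
                  [err]
                    dual(Z) = Z
          [ok]
            ⊕{err,ok} → &{err,ok}  (⊕→&)
              [err]
                !Unit → ?Unit
                  dual(Z) = Z
              [ok]
                ⊕{ack,more,err} → &{ack,more,err}  (⊕→&)
                  [ack]
                    dual(Z) = Z
                  [more]
                    dual(Z) = Z
                  [err]
                    dual(Z) = Z

μZ.?Bool.&{data: !Bool.?Int.!Int.Z, stop: ?Bool.⊕{ok: ⊕{stop: Z, data: end}, data: !Int.end, ack: ?Unit.Z}, more: ⊕{retry: ⊕{err: ⊕{ack: end, ok: end}, stop: &{retry: end, more: end, ok: end}}, done: &{err: &{retry: Z, ack: end}, more: ⊕{retry: end, done: Z, err: Z}}, ok: &{err: ?Unit.Z, ok: &{ack: Z, more: Z, err: Z}}}}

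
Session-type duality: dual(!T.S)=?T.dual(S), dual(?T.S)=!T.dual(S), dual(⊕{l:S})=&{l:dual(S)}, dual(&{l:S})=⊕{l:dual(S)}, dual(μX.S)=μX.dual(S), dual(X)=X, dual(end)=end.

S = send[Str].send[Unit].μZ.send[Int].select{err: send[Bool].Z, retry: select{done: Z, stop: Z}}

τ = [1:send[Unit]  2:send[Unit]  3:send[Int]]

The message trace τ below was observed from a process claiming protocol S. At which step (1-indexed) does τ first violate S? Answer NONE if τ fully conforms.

[1] got send[Unit], protocol expects send[Str]  ✗

1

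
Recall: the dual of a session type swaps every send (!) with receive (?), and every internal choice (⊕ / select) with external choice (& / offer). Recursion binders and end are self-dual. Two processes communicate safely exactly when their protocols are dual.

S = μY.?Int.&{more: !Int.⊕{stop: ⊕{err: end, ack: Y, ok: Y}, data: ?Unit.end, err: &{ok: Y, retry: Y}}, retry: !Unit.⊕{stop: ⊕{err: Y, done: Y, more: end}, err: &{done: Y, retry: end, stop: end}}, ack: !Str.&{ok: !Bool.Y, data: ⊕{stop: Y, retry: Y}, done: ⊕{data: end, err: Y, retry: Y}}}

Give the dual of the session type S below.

μY.!Int.⊕{more: ?Int.&{stop: &{err: end, ack: Y, ok: Y}, data: !Unit.end, err: ⊕{ok: Y, retry: Y}}, retry: ?Unit.&{stop: &{err: Y, done: Y, more: end}, err: ⊕{done: Y, retry: end, stop: end}}, ack: ?Str.⊕{ok: ?Bool.Y, data: &{stop: Y, retry: Y}, done: &{data: end, err: Y, retry: Y}}}

μY → μY  (μ self-dual)
  ?Int → !Int
    &{more,retry,ack} → ⊕{more,retry,ack}  (&→⊕)
      [more]
        !Int → ?Int
          ⊕{stop,data,err} → &{stop,data,err}  (⊕→&)
            [stop]
              ⊕{err,ack,ok} → &{err,ack,ok}  (⊕→&)
                [err]
                  end self-dual
                [ack]
                  Y self-dual
                [ok]
                  Y self-dual
            [data]
              ?Unit → !Unit
                end self-dual
            [err]
              &{ok,retry} → ⊕{ok,retry}  (&→⊕)
                [ok]
                  Y self-dual
                [retry]
                  Y self-dual
      [retry]
        !Unit → ?Unit
          ⊕{stop,err} → &{stop,err}  (⊕→&)
            [stop]
              ⊕{err,done,more} → &{err,done,more}  (⊕→&)
                [err]
                  Y self-dual
                [done]
                  Y self-dual
                [more]
                  end self-dual
            [err]
              &{done,retry,stop} → ⊕{done,retry,stop}  (&→⊕)
                [done]
                  Y self-dual
                [retry]
                  end self-dual
                [stop]
                  end self-dual
      [ack]
        !Str → ?Str
          &{ok,data,done} → ⊕{ok,data,done}  (&→⊕)
            [ok]
              !Bool → ?Bool
                Y self-dual
            [data]
              ⊕{stop,retry} → &{stop,retry}  (⊕→&)
                [stop]
                  Y self-dual
                [retry]
                  Y self-dual
            [done]
              ⊕{data,err,retry} → &{data,err,retry}  (⊕→&)
                [data]
                  end self-dual
                [err]
                  Y self-dual
                [retry]
                  Y self-dual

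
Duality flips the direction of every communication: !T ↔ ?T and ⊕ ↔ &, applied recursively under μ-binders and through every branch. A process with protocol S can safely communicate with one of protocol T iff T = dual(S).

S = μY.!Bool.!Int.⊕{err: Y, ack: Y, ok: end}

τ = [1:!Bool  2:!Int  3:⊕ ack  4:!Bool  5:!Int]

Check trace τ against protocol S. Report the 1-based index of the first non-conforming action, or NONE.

NONE

@1 !Bool  match  state: !Int.⊕{err: μY.…, ack: μY.…, ok: end}
@2 !Int  match  state: ⊕{err: μY.…, ack: μY.…, ok: end}
@3 ⊕ ack  match  state: μY.…
@4 !Bool  match  state: !Int.⊕{err: μY.…, ack: μY.…, ok: end}
@5 !Int  match  state: ⊕{err: μY.…, ack: μY.…, ok: end}
trace exhausted — no violation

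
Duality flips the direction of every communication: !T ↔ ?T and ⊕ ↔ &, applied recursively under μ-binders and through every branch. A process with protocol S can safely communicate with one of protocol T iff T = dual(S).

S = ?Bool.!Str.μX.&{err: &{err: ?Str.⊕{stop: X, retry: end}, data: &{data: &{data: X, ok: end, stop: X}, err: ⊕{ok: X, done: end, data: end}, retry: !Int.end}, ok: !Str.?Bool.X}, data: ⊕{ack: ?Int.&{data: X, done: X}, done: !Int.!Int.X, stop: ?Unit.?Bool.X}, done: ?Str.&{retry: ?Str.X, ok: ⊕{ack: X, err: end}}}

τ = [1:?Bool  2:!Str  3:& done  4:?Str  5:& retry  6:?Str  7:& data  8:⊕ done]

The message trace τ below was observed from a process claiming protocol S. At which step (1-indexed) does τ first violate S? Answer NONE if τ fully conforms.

NONE

@1 ?Bool  ok  state: !Str.μX.…
@2 !Str  ok  state: μX.…
@3 & done  ok  state: ?Str.&{retry: ?Str.μX.…, ok: ⊕{ack: μX.…, err: end}}
@4 ?Str  ok  state: &{retry: ?Str.μX.…, ok: ⊕{ack: μX.…, err: end}}
@5 & retry  ok  state: ?Str.μX.…
@6 ?Str  ok  state: μX.…
@7 & data  ok  state: ⊕{ack: ?Int.&{data: μX.…, done: μX.…}, done: !Int.!Int.μX.…, stop: ?Unit.?Bool.μX.…}
@8 ⊕ done  ok  state: !Int.!Int.μX.…
all 8 steps conform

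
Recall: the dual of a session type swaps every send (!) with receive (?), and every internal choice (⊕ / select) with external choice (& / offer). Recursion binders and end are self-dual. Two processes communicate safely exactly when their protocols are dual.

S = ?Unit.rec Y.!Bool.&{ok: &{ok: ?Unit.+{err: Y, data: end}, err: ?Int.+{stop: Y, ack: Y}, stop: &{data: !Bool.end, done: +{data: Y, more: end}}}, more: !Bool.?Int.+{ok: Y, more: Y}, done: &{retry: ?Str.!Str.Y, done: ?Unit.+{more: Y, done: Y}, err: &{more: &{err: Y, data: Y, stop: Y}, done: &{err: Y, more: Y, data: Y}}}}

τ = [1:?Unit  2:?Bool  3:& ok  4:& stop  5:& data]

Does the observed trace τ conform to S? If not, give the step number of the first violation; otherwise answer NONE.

2

@1 ?Unit  ok  cont: rec Y.…
@2 got ?Bool, protocol expects !Bool  ✗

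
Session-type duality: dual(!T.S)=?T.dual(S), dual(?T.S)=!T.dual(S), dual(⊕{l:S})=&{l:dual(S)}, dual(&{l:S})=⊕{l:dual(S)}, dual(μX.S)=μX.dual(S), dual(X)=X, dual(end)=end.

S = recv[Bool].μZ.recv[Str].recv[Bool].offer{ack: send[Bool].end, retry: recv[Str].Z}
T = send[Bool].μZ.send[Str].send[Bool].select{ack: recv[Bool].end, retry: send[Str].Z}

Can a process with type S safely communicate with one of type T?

recv[Bool] | send[Bool]  ok
  μZ | μZ  ok (rec unchanged)
    recv[Str] | send[Str]  ok
      recv[Bool] | send[Bool]  ok
        offer{ack,retry} | select{ack,retry}  ok label sets agree
          • ack:
            send[Bool] | recv[Bool]  ok
              end | end  ok
          • retry:
            recv[Str] | send[Str]  ok
              Z | Z  ok

YES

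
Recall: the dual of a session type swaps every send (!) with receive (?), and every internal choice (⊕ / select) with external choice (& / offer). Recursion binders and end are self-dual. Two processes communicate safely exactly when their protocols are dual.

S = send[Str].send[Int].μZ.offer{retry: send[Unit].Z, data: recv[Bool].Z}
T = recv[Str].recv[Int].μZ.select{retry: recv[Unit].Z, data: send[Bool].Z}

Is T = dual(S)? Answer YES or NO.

send[Str] vs recv[Str]  match
  send[Int] vs recv[Int]  match
    μZ vs μZ  match (rec unchanged)
      offer{retry,data} vs select{retry,data}  match label sets agree
        [retry]
          send[Unit] vs recv[Unit]  match
            Z vs Z  match
        [data]
          recv[Bool] vs send[Bool]  match
            Z vs Z  match

YES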